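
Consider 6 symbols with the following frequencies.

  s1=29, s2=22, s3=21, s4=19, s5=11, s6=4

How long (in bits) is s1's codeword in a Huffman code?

Build the tree from the bottom:
s6(4) + s5(11) → 15
15 + s4(19) → 34
s3(21) + s2(22) → 43
s1(29) + 34 → 63
43 + 63 → 106
s1 sits 2 levels below the root, so its codeword is 2 bits.

2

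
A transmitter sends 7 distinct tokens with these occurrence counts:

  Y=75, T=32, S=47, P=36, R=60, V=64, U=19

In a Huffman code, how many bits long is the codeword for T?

4

Huffman merges, smallest pair first:
U(19) + T(32) → 51
P(36) + S(47) → 83
51 + R(60) → 111
V(64) + Y(75) → 139
83 + 111 → 194
139 + 194 → 333
The subtree containing T is merged 4 times, so code length = 4.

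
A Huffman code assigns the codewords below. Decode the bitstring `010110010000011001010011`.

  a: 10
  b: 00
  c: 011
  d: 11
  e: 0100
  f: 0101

faebcbaac

Read left to right; each codeword is recognised as soon as it completes (prefix code):
  0101→f | 10→a | 0100→e | 00→b | 011→c | 00→b | 10→a | 10→a | 011→c
Decoded message: faebcbaac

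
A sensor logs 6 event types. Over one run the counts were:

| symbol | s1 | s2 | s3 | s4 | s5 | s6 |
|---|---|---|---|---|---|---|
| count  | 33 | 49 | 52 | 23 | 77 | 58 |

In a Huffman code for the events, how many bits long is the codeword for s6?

2

Repeatedly merge the two smallest:
merge s4(23) and s1(33): 56
merge s2(49) and s3(52): 101
merge 56 and s6(58): 114
merge s5(77) and 101: 178
merge 114 and 178: 292
The subtree containing s6 is merged 2 times, so code length = 2.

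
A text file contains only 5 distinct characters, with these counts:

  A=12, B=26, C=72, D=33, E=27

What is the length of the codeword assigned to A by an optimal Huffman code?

3

Repeatedly merge the two smallest:
merge A(12) and B(26): 38
merge E(27) and D(33): 60
merge 38 and 60: 98
merge C(72) and 98: 170
The subtree containing A is merged 3 times, so code length = 3.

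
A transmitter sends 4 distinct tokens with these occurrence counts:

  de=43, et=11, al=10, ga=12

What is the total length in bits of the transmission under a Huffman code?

130

Merge the two smallest weights repeatedly:
combine al(10), et(11) → 21
combine ga(12), 21 → 33
combine 33, de(43) → 76
Total encoded bits = sum of merged weights = 21 + 33 + 76 = 130.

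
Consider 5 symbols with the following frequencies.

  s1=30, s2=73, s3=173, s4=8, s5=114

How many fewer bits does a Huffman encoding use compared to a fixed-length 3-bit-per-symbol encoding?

422

Fixed-length: 3 bits × 398 symbols = 1194 bits.
Huffman merges:
combine s4(8), s1(30) → 38
combine 38, s2(73) → 111
combine 111, s5(114) → 225
combine s3(173), 225 → 398
Huffman total = 38 + 111 + 225 + 398 = 772 bits.
Saving = 1194 − 772 = 422 bits.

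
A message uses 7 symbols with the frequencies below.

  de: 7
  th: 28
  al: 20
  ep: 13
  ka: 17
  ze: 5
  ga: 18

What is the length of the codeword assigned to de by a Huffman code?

4

Repeatedly merge the two smallest:
merge ze(5) and de(7): 12
merge 12 and ep(13): 25
merge ka(17) and ga(18): 35
merge al(20) and 25: 45
merge th(28) and 35: 63
merge 45 and 63: 108
The subtree containing de is merged 4 times, so code length = 4.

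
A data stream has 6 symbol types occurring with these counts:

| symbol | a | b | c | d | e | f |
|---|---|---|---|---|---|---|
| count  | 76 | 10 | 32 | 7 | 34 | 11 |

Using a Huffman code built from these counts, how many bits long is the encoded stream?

Merge the two smallest weights repeatedly:
combine d(7), b(10) → 17
combine f(11), 17 → 28
combine 28, c(32) → 60
combine e(34), 60 → 94
combine a(76), 94 → 170
Each symbol's bit-cost is frequency × depth; summing gives 369 bits (equivalently 17 + 28 + 60 + 94 + 170).

369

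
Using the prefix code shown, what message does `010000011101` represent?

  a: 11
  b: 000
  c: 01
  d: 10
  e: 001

Read left to right; each codeword is recognised as soon as it completes (prefix code):
  01→c | 000→b | 001→e | 11→a | 01→c
Decoded message: cbeac

cbeac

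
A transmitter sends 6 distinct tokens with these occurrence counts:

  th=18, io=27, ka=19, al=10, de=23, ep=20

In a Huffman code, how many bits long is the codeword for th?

3

Huffman merges, smallest pair first:
al(10) + th(18) → 28
ka(19) + ep(20) → 39
de(23) + io(27) → 50
28 + 39 → 67
50 + 67 → 117
The subtree containing th is merged 3 times, so code length = 3.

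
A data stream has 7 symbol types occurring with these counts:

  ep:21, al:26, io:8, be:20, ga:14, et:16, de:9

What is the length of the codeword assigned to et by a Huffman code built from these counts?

3

Build the tree from the bottom:
combine io(8), de(9) → 17
combine ga(14), et(16) → 30
combine 17, be(20) → 37
combine ep(21), al(26) → 47
combine 30, 37 → 67
combine 47, 67 → 114
The subtree containing et is merged 3 times, so code length = 3.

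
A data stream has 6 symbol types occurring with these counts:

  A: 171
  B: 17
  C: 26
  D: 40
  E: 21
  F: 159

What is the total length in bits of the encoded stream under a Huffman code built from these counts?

Greedily combine the two least-frequent nodes:
combine B(17), E(21) → 38
combine C(26), 38 → 64
combine D(40), 64 → 104
combine 104, F(159) → 263
combine A(171), 263 → 434
Total encoded bits = sum of merged weights = 38 + 64 + 104 + 263 + 434 = 903.

903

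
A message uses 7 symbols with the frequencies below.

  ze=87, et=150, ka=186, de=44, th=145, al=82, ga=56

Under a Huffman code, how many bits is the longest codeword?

4

Merge the two lowest-weight nodes at each step:
combine de(44), ga(56) → 100
combine al(82), ze(87) → 169
combine 100, th(145) → 245
combine et(150), 169 → 319
combine ka(186), 245 → 431
combine 319, 431 → 750
The first pair merged (de, ga) ends up deepest, at depth 4.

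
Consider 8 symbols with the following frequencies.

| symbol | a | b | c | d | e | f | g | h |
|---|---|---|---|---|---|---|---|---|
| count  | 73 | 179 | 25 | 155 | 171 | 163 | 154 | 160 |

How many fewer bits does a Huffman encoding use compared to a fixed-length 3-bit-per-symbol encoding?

81

Fixed-length: 3 bits × 1080 symbols = 3240 bits.
Huffman merges:
c(25) + a(73) → 98
98 + g(154) → 252
d(155) + h(160) → 315
f(163) + e(171) → 334
b(179) + 252 → 431
315 + 334 → 649
431 + 649 → 1080
Huffman total = 98 + 252 + 315 + 334 + 431 + 649 + 1080 = 3159 bits.
Saving = 3240 − 3159 = 81 bits.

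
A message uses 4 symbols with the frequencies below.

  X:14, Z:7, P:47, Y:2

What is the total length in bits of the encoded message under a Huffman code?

Greedily combine the two least-frequent nodes:
merge Y(2) and Z(7): 9
merge 9 and X(14): 23
merge 23 and P(47): 70
Each symbol's bit-cost is frequency × depth; summing gives 102 bits (equivalently 9 + 23 + 70).

102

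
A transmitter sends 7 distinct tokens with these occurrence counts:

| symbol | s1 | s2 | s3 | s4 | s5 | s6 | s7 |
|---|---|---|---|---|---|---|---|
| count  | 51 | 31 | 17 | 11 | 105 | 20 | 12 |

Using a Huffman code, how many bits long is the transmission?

Build the Huffman tree bottom-up:
combine s4(11), s7(12) → 23
combine s3(17), s6(20) → 37
combine 23, s2(31) → 54
combine 37, s1(51) → 88
combine 54, 88 → 142
combine s5(105), 142 → 247
The encoded length is the sum of every internal node's weight: 23 + 37 + 54 + 88 + 142 + 247 = 591 bits.

591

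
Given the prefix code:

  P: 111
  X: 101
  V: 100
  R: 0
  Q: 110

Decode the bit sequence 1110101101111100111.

Read left to right; each codeword is recognised as soon as it completes (prefix code):
  111→P | 0→R | 101→X | 101→X | 111→P | 100→V | 111→P
Decoded message: PRXXPVP

PRXXPVP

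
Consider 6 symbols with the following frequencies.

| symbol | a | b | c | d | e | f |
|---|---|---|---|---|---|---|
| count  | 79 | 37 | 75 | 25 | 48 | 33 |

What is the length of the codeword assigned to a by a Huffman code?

2

Repeatedly merge the two smallest:
merge d(25) and f(33): 58
merge b(37) and e(48): 85
merge 58 and c(75): 133
merge a(79) and 85: 164
merge 133 and 164: 297
a's leaf is at depth 2, giving a 2-bit codeword.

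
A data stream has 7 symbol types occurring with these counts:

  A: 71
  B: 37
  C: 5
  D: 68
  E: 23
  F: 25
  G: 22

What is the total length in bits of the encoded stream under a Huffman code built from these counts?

641

Greedily combine the two least-frequent nodes:
C(5) + G(22) → 27
E(23) + F(25) → 48
27 + B(37) → 64
48 + 64 → 112
D(68) + A(71) → 139
112 + 139 → 251
Each symbol's bit-cost is frequency × depth; summing gives 641 bits (equivalently 27 + 48 + 64 + 112 + 139 + 251).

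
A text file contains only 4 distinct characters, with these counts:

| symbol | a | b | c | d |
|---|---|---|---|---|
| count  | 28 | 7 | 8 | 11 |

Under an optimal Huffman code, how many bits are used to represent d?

2

Huffman merges, smallest pair first:
merge b(7) and c(8): 15
merge d(11) and 15: 26
merge 26 and a(28): 54
d sits 2 levels below the root, so its codeword is 2 bits.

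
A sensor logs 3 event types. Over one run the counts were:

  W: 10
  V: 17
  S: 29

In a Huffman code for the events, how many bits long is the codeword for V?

Huffman merges, smallest pair first:
W(10) + V(17) → 27
27 + S(29) → 56
The subtree containing V is merged 2 times, so code length = 2.

2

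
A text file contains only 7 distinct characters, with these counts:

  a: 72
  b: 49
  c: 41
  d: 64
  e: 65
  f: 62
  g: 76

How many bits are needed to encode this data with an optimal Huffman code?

Build the Huffman tree bottom-up:
c(41) + b(49) → 90
f(62) + d(64) → 126
e(65) + a(72) → 137
g(76) + 90 → 166
126 + 137 → 263
166 + 263 → 429
Each symbol's bit-cost is frequency × depth; summing gives 1211 bits (equivalently 90 + 126 + 137 + 166 + 263 + 429).

1211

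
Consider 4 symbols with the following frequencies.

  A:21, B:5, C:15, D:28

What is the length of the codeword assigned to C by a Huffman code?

Repeatedly merge the two smallest:
combine B(5), C(15) → 20
combine 20, A(21) → 41
combine D(28), 41 → 69
The subtree containing C is merged 3 times, so code length = 3.

3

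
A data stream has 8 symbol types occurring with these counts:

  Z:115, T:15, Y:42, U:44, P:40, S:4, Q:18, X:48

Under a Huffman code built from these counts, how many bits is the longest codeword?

5

Merge the two lowest-weight nodes at each step:
S(4) + T(15) → 19
Q(18) + 19 → 37
37 + P(40) → 77
Y(42) + U(44) → 86
X(48) + 77 → 125
86 + Z(115) → 201
125 + 201 → 326
The rarest symbols sit at the bottom; the longest codeword is 5 bits.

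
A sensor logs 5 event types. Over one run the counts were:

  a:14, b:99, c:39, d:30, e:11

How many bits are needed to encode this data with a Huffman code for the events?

Greedily combine the two least-frequent nodes:
combine e(11), a(14) → 25
combine 25, d(30) → 55
combine c(39), 55 → 94
combine 94, b(99) → 193
The encoded length is the sum of every internal node's weight: 25 + 55 + 94 + 193 = 367 bits.

367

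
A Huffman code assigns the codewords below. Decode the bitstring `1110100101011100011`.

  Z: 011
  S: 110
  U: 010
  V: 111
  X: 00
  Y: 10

VUUYVXZ

Read left to right; each codeword is recognised as soon as it completes (prefix code):
  111→V | 010→U | 010→U | 10→Y | 111→V | 00→X | 011→Z
Decoded message: VUUYVXZ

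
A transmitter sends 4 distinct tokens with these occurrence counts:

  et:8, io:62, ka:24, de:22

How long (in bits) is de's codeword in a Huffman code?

3

Build the tree from the bottom:
merge et(8) and de(22): 30
merge ka(24) and 30: 54
merge 54 and io(62): 116
de sits 3 levels below the root, so its codeword is 3 bits.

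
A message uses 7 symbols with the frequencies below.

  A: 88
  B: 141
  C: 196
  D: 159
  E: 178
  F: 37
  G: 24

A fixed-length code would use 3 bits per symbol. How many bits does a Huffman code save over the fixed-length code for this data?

Fixed-length: 3 bits × 823 symbols = 2469 bits.
Huffman merges:
merge G(24) and F(37): 61
merge 61 and A(88): 149
merge B(141) and 149: 290
merge D(159) and E(178): 337
merge C(196) and 290: 486
merge 337 and 486: 823
Huffman total = 61 + 149 + 290 + 337 + 486 + 823 = 2146 bits.
Saving = 2469 − 2146 = 323 bits.

323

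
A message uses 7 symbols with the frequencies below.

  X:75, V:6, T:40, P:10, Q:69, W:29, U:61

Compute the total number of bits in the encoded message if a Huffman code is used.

Build the Huffman tree bottom-up:
combine V(6), P(10) → 16
combine 16, W(29) → 45
combine T(40), 45 → 85
combine U(61), Q(69) → 130
combine X(75), 85 → 160
combine 130, 160 → 290
The encoded length is the sum of every internal node's weight: 16 + 45 + 85 + 130 + 160 + 290 = 726 bits.

726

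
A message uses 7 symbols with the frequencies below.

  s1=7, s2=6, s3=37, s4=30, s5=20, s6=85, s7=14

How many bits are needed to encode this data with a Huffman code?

467

Merge the two smallest weights repeatedly:
s2(6) + s1(7) → 13
13 + s7(14) → 27
s5(20) + 27 → 47
s4(30) + s3(37) → 67
47 + 67 → 114
s6(85) + 114 → 199
Total encoded bits = sum of merged weights = 13 + 27 + 47 + 67 + 114 + 199 = 467.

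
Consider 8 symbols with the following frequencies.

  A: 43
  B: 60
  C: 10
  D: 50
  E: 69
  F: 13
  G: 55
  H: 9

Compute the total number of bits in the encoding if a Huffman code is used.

Greedily combine the two least-frequent nodes:
H(9) + C(10) → 19
F(13) + 19 → 32
32 + A(43) → 75
D(50) + G(55) → 105
B(60) + E(69) → 129
75 + 105 → 180
129 + 180 → 309
Total encoded bits = sum of merged weights = 19 + 32 + 75 + 105 + 129 + 180 + 309 = 849.

849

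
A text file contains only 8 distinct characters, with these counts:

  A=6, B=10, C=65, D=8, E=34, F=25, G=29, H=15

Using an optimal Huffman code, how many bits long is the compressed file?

515

Greedily combine the two least-frequent nodes:
merge A(6) and D(8): 14
merge B(10) and 14: 24
merge H(15) and 24: 39
merge F(25) and G(29): 54
merge E(34) and 39: 73
merge 54 and C(65): 119
merge 73 and 119: 192
The encoded length is the sum of every internal node's weight: 14 + 24 + 39 + 54 + 73 + 119 + 192 = 515 bits.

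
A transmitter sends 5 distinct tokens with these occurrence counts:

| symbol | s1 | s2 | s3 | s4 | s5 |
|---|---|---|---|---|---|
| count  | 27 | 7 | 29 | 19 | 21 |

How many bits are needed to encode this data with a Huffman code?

232

Greedily combine the two least-frequent nodes:
combine s2(7), s4(19) → 26
combine s5(21), 26 → 47
combine s1(27), s3(29) → 56
combine 47, 56 → 103
The encoded length is the sum of every internal node's weight: 26 + 47 + 56 + 103 = 232 bits.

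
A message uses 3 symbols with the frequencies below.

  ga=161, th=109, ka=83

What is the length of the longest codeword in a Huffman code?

Merge the two lowest-weight nodes at each step:
ka(83) + th(109) → 192
ga(161) + 192 → 353
The first pair merged (ka, th) ends up deepest, at depth 2.

2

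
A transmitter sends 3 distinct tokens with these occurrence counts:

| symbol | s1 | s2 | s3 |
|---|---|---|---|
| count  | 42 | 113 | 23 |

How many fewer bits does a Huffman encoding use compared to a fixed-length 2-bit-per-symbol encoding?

113

Fixed-length: 2 bits × 178 symbols = 356 bits.
Huffman merges:
s3(23) + s1(42) → 65
65 + s2(113) → 178
Huffman total = 65 + 178 = 243 bits.
Saving = 356 − 243 = 113 bits.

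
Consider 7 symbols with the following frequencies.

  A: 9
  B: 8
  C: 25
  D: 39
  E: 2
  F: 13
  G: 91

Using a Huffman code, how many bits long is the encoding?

401

Greedily combine the two least-frequent nodes:
merge E(2) and B(8): 10
merge A(9) and 10: 19
merge F(13) and 19: 32
merge C(25) and 32: 57
merge D(39) and 57: 96
merge G(91) and 96: 187
The encoded length is the sum of every internal node's weight: 10 + 19 + 32 + 57 + 96 + 187 = 401 bits.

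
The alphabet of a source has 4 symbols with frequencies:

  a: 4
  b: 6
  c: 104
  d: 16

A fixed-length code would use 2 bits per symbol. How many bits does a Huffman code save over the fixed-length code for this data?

94

Fixed-length: 2 bits × 130 symbols = 260 bits.
Huffman merges:
combine a(4), b(6) → 10
combine 10, d(16) → 26
combine 26, c(104) → 130
Huffman total = 10 + 26 + 130 = 166 bits.
Saving = 260 − 166 = 94 bits.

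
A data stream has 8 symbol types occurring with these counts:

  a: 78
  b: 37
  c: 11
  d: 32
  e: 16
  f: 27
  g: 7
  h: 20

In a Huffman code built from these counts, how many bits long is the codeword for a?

2

Repeatedly merge the two smallest:
combine g(7), c(11) → 18
combine e(16), 18 → 34
combine h(20), f(27) → 47
combine d(32), 34 → 66
combine b(37), 47 → 84
combine 66, a(78) → 144
combine 84, 144 → 228
a's leaf is at depth 2, giving a 2-bit codeword.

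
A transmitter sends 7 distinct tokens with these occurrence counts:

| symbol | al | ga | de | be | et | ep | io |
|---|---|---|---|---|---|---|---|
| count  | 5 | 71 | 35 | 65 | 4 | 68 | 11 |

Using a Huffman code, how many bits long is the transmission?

Greedily combine the two least-frequent nodes:
combine et(4), al(5) → 9
combine 9, io(11) → 20
combine 20, de(35) → 55
combine 55, be(65) → 120
combine ep(68), ga(71) → 139
combine 120, 139 → 259
Each symbol's bit-cost is frequency × depth; summing gives 602 bits (equivalently 9 + 20 + 55 + 120 + 139 + 259).

602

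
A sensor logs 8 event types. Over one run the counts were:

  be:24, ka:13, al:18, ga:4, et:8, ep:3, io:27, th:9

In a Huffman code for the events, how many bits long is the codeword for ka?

3

Repeatedly merge the two smallest:
ep(3) + ga(4) → 7
7 + et(8) → 15
th(9) + ka(13) → 22
15 + al(18) → 33
22 + be(24) → 46
io(27) + 33 → 60
46 + 60 → 106
ka's leaf is at depth 3, giving a 3-bit codeword.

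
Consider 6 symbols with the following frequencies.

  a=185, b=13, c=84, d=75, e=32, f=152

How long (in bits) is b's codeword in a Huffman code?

4

Huffman merges, smallest pair first:
merge b(13) and e(32): 45
merge 45 and d(75): 120
merge c(84) and 120: 204
merge f(152) and a(185): 337
merge 204 and 337: 541
b's leaf is at depth 4, giving a 4-bit codeword.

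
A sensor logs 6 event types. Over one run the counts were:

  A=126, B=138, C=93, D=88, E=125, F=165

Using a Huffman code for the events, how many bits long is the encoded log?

Build the Huffman tree bottom-up:
combine D(88), C(93) → 181
combine E(125), A(126) → 251
combine B(138), F(165) → 303
combine 181, 251 → 432
combine 303, 432 → 735
Each symbol's bit-cost is frequency × depth; summing gives 1902 bits (equivalently 181 + 251 + 303 + 432 + 735).

1902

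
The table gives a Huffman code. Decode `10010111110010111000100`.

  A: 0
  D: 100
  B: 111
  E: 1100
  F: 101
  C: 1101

DFBDFEAD

Read left to right; each codeword is recognised as soon as it completes (prefix code):
  100→D | 101→F | 111→B | 100→D | 101→F | 1100→E | 0→A | 100→D
Decoded message: DFBDFEAD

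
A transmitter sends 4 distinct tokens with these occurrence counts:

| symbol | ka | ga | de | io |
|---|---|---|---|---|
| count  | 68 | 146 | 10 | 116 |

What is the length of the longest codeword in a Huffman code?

Merge the two lowest-weight nodes at each step:
de(10) + ka(68) → 78
78 + io(116) → 194
ga(146) + 194 → 340
The rarest symbols sit at the bottom; the longest codeword is 3 bits.

3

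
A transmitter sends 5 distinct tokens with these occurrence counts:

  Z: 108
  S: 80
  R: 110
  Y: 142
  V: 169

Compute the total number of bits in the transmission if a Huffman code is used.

Greedily combine the two least-frequent nodes:
S(80) + Z(108) → 188
R(110) + Y(142) → 252
V(169) + 188 → 357
252 + 357 → 609
Each symbol's bit-cost is frequency × depth; summing gives 1406 bits (equivalently 188 + 252 + 357 + 609).

1406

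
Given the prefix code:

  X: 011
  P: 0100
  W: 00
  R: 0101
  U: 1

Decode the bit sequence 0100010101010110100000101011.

PRRXPWRX

Read left to right; each codeword is recognised as soon as it completes (prefix code):
  0100→P | 0101→R | 0101→R | 011→X | 0100→P | 00→W | 0101→R | 011→X
Decoded message: PRRXPWRX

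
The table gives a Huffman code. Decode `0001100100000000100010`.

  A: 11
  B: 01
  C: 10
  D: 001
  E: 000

Read left to right; each codeword is recognised as soon as it completes (prefix code):
  000→E | 11→A | 001→D | 000→E | 000→E | 001→D | 000→E | 10→C
Decoded message: EADEEDEC

EADEEDEC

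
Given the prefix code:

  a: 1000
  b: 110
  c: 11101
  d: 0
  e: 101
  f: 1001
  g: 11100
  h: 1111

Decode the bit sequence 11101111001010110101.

Read left to right; each codeword is recognised as soon as it completes (prefix code):
  11101→c | 11100→g | 101→e | 0→d | 110→b | 101→e
Decoded message: cgedbe

cgedbe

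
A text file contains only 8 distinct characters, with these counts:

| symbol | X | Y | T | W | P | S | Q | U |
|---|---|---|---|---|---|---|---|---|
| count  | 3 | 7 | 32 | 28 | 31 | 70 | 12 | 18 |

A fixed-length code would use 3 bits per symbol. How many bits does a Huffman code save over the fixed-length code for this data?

70

Fixed-length: 3 bits × 201 symbols = 603 bits.
Huffman merges:
X(3) + Y(7) → 10
10 + Q(12) → 22
U(18) + 22 → 40
W(28) + P(31) → 59
T(32) + 40 → 72
59 + S(70) → 129
72 + 129 → 201
Huffman total = 10 + 22 + 40 + 59 + 72 + 129 + 201 = 533 bits.
Saving = 603 − 533 = 70 bits.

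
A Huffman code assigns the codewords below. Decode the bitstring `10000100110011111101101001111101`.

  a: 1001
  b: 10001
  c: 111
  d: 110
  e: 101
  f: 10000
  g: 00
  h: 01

Read left to right; each codeword is recognised as soon as it completes (prefix code):
  10000→f | 1001→a | 1001→a | 111→c | 110→d | 110→d | 1001→a | 111→c | 101→e
Decoded message: faacddace

faacddace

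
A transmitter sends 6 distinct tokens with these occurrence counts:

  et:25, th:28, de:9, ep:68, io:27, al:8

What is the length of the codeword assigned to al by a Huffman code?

4

Huffman merges, smallest pair first:
combine al(8), de(9) → 17
combine 17, et(25) → 42
combine io(27), th(28) → 55
combine 42, 55 → 97
combine ep(68), 97 → 165
The subtree containing al is merged 4 times, so code length = 4.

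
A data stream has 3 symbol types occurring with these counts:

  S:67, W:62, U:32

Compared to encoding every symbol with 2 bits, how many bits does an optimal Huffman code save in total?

67

Fixed-length: 2 bits × 161 symbols = 322 bits.
Huffman merges:
U(32) + W(62) → 94
S(67) + 94 → 161
Huffman total = 94 + 161 = 255 bits.
Saving = 322 − 255 = 67 bits.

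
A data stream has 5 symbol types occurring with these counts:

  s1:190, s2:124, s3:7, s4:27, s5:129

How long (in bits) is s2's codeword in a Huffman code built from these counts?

Build the tree from the bottom:
merge s3(7) and s4(27): 34
merge 34 and s2(124): 158
merge s5(129) and 158: 287
merge s1(190) and 287: 477
s2 sits 3 levels below the root, so its codeword is 3 bits.

3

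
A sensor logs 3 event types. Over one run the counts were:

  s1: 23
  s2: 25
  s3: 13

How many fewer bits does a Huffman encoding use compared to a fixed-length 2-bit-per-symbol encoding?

25

Fixed-length: 2 bits × 61 symbols = 122 bits.
Huffman merges:
s3(13) + s1(23) → 36
s2(25) + 36 → 61
Huffman total = 36 + 61 = 97 bits.
Saving = 122 − 97 = 25 bits.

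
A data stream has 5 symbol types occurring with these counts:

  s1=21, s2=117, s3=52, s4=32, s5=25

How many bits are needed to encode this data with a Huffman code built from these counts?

501

Greedily combine the two least-frequent nodes:
merge s1(21) and s5(25): 46
merge s4(32) and 46: 78
merge s3(52) and 78: 130
merge s2(117) and 130: 247
Each symbol's bit-cost is frequency × depth; summing gives 501 bits (equivalently 46 + 78 + 130 + 247).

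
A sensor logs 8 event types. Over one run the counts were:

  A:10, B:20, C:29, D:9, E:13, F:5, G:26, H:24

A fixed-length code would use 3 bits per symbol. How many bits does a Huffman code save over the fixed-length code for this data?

Fixed-length: 3 bits × 136 symbols = 408 bits.
Huffman merges:
combine F(5), D(9) → 14
combine A(10), E(13) → 23
combine 14, B(20) → 34
combine 23, H(24) → 47
combine G(26), C(29) → 55
combine 34, 47 → 81
combine 55, 81 → 136
Huffman total = 14 + 23 + 34 + 47 + 55 + 81 + 136 = 390 bits.
Saving = 408 − 390 = 18 bits.

18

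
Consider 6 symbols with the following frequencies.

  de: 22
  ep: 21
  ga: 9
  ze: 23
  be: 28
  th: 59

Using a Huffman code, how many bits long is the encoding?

Build the Huffman tree bottom-up:
ga(9) + ep(21) → 30
de(22) + ze(23) → 45
be(28) + 30 → 58
45 + 58 → 103
th(59) + 103 → 162
Each symbol's bit-cost is frequency × depth; summing gives 398 bits (equivalently 30 + 45 + 58 + 103 + 162).

398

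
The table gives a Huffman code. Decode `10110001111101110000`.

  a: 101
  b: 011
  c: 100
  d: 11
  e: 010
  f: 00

acbdadff

Read left to right; each codeword is recognised as soon as it completes (prefix code):
  101→a | 100→c | 011→b | 11→d | 101→a | 11→d | 00→f | 00→f
Decoded message: acbdadff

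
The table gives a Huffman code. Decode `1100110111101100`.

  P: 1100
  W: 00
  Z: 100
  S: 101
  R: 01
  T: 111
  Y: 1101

PYTRZ

Read left to right; each codeword is recognised as soon as it completes (prefix code):
  1100→P | 1101→Y | 111→T | 01→R | 100→Z
Decoded message: PYTRZ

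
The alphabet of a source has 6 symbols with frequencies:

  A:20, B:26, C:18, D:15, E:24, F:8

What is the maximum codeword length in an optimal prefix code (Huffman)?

Merge the two lowest-weight nodes at each step:
merge F(8) and D(15): 23
merge C(18) and A(20): 38
merge 23 and E(24): 47
merge B(26) and 38: 64
merge 47 and 64: 111
Maximum depth reached is 3.

3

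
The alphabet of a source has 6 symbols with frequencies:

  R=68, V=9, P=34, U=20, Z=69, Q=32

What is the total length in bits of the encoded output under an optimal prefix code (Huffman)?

554

Greedily combine the two least-frequent nodes:
merge V(9) and U(20): 29
merge 29 and Q(32): 61
merge P(34) and 61: 95
merge R(68) and Z(69): 137
merge 95 and 137: 232
Total encoded bits = sum of merged weights = 29 + 61 + 95 + 137 + 232 = 554.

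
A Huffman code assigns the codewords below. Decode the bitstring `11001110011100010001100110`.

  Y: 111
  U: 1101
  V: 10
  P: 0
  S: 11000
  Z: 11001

ZZSVPPZV

Read left to right; each codeword is recognised as soon as it completes (prefix code):
  11001→Z | 11001→Z | 11000→S | 10→V | 0→P | 0→P | 11001→Z | 10→V
Decoded message: ZZSVPPZV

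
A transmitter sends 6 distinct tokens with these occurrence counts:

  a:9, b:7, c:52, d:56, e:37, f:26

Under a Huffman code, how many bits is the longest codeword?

Merge the two lowest-weight nodes at each step:
merge b(7) and a(9): 16
merge 16 and f(26): 42
merge e(37) and 42: 79
merge c(52) and d(56): 108
merge 79 and 108: 187
Maximum depth reached is 4.

4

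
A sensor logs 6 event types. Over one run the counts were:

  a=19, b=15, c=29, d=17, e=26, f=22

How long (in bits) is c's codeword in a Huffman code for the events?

2

Huffman merges, smallest pair first:
combine b(15), d(17) → 32
combine a(19), f(22) → 41
combine e(26), c(29) → 55
combine 32, 41 → 73
combine 55, 73 → 128
c sits 2 levels below the root, so its codeword is 2 bits.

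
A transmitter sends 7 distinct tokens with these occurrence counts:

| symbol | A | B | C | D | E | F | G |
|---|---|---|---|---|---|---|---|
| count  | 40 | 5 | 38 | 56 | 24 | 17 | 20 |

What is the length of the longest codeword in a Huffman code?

4

Merge the two lowest-weight nodes at each step:
combine B(5), F(17) → 22
combine G(20), 22 → 42
combine E(24), C(38) → 62
combine A(40), 42 → 82
combine D(56), 62 → 118
combine 82, 118 → 200
The rarest symbols sit at the bottom; the longest codeword is 4 bits.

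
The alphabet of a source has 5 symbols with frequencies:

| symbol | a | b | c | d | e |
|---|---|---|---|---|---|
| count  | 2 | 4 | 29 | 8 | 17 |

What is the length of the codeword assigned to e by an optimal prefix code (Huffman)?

Build the tree from the bottom:
merge a(2) and b(4): 6
merge 6 and d(8): 14
merge 14 and e(17): 31
merge c(29) and 31: 60
The subtree containing e is merged 2 times, so code length = 2.

2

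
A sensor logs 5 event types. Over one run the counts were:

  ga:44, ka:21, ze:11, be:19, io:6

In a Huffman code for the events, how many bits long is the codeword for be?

Repeatedly merge the two smallest:
merge io(6) and ze(11): 17
merge 17 and be(19): 36
merge ka(21) and 36: 57
merge ga(44) and 57: 101
be sits 3 levels below the root, so its codeword is 3 bits.

3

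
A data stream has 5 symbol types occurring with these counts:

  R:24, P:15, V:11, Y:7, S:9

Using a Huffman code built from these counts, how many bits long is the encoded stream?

Greedily combine the two least-frequent nodes:
merge Y(7) and S(9): 16
merge V(11) and P(15): 26
merge 16 and R(24): 40
merge 26 and 40: 66
Each symbol's bit-cost is frequency × depth; summing gives 148 bits (equivalently 16 + 26 + 40 + 66).

148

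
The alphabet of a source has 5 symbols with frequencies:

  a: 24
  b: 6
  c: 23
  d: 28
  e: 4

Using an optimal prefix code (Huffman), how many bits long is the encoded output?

Greedily combine the two least-frequent nodes:
merge e(4) and b(6): 10
merge 10 and c(23): 33
merge a(24) and d(28): 52
merge 33 and 52: 85
The encoded length is the sum of every internal node's weight: 10 + 33 + 52 + 85 = 180 bits.

180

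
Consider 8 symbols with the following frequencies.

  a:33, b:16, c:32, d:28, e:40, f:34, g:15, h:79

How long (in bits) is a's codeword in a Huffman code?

Huffman merges, smallest pair first:
g(15) + b(16) → 31
d(28) + 31 → 59
c(32) + a(33) → 65
f(34) + e(40) → 74
59 + 65 → 124
74 + h(79) → 153
124 + 153 → 277
The subtree containing a is merged 3 times, so code length = 3.

3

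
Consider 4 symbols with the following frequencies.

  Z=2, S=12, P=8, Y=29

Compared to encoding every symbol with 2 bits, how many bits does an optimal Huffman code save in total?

Fixed-length: 2 bits × 51 symbols = 102 bits.
Huffman merges:
Z(2) + P(8) → 10
10 + S(12) → 22
22 + Y(29) → 51
Huffman total = 10 + 22 + 51 = 83 bits.
Saving = 102 − 83 = 19 bits.

19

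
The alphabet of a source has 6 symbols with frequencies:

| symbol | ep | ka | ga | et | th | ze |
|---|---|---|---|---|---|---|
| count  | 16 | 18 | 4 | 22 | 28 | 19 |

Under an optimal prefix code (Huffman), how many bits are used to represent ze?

Repeatedly merge the two smallest:
merge ga(4) and ep(16): 20
merge ka(18) and ze(19): 37
merge 20 and et(22): 42
merge th(28) and 37: 65
merge 42 and 65: 107
The subtree containing ze is merged 3 times, so code length = 3.

3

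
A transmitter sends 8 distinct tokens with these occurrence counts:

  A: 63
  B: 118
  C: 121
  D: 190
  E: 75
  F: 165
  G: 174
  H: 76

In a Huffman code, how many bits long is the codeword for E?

Repeatedly merge the two smallest:
combine A(63), E(75) → 138
combine H(76), B(118) → 194
combine C(121), 138 → 259
combine F(165), G(174) → 339
combine D(190), 194 → 384
combine 259, 339 → 598
combine 384, 598 → 982
E sits 4 levels below the root, so its codeword is 4 bits.

4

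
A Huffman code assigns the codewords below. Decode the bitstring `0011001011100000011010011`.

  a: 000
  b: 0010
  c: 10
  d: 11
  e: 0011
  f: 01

Read left to right; each codeword is recognised as soon as it completes (prefix code):
  0011→e | 0010→b | 11→d | 10→c | 000→a | 0011→e | 01→f | 0011→e
Decoded message: ebdcaefe

ebdcaefe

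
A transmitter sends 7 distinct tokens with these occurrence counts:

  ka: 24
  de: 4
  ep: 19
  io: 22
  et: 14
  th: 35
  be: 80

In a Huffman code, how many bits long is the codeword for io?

Huffman merges, smallest pair first:
combine de(4), et(14) → 18
combine 18, ep(19) → 37
combine io(22), ka(24) → 46
combine th(35), 37 → 72
combine 46, 72 → 118
combine be(80), 118 → 198
io sits 3 levels below the root, so its codeword is 3 bits.

3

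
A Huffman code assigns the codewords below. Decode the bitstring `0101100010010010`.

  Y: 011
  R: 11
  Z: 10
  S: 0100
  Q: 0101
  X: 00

Read left to right; each codeword is recognised as soon as it completes (prefix code):
  0101→Q | 10→Z | 00→X | 10→Z | 0100→S | 10→Z
Decoded message: QZXZSZ

QZXZSZ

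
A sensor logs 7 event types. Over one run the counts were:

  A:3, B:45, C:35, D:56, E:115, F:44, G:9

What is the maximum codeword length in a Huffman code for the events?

5

Merge the two lowest-weight nodes at each step:
combine A(3), G(9) → 12
combine 12, C(35) → 47
combine F(44), B(45) → 89
combine 47, D(56) → 103
combine 89, 103 → 192
combine E(115), 192 → 307
Maximum depth reached is 5.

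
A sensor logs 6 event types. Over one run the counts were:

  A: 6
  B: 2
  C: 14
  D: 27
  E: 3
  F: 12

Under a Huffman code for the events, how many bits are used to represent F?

Repeatedly merge the two smallest:
B(2) + E(3) → 5
5 + A(6) → 11
11 + F(12) → 23
C(14) + 23 → 37
D(27) + 37 → 64
The subtree containing F is merged 3 times, so code length = 3.

3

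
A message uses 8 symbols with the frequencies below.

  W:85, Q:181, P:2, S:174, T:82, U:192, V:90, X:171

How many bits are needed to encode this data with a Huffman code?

Build the Huffman tree bottom-up:
P(2) + T(82) → 84
84 + W(85) → 169
V(90) + 169 → 259
X(171) + S(174) → 345
Q(181) + U(192) → 373
259 + 345 → 604
373 + 604 → 977
Total encoded bits = sum of merged weights = 84 + 169 + 259 + 345 + 373 + 604 + 977 = 2811.

2811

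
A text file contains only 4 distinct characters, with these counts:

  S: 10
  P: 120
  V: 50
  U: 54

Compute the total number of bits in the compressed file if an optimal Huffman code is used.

408

Build the Huffman tree bottom-up:
combine S(10), V(50) → 60
combine U(54), 60 → 114
combine 114, P(120) → 234
Each symbol's bit-cost is frequency × depth; summing gives 408 bits (equivalently 60 + 114 + 234).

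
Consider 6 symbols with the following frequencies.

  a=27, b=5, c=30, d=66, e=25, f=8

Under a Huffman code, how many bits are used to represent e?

3

Repeatedly merge the two smallest:
b(5) + f(8) → 13
13 + e(25) → 38
a(27) + c(30) → 57
38 + 57 → 95
d(66) + 95 → 161
e sits 3 levels below the root, so its codeword is 3 bits.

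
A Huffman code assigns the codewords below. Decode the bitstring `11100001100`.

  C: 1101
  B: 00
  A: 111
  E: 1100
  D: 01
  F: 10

ABBE

Read left to right; each codeword is recognised as soon as it completes (prefix code):
  111→A | 00→B | 00→B | 1100→E
Decoded message: ABBE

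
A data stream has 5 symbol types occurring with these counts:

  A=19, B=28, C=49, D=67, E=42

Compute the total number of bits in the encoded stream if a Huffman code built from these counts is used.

Build the Huffman tree bottom-up:
combine A(19), B(28) → 47
combine E(42), 47 → 89
combine C(49), D(67) → 116
combine 89, 116 → 205
Each symbol's bit-cost is frequency × depth; summing gives 457 bits (equivalently 47 + 89 + 116 + 205).

457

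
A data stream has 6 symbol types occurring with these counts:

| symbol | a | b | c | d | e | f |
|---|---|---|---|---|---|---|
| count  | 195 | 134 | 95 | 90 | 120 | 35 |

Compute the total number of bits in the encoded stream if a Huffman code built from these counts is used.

Greedily combine the two least-frequent nodes:
f(35) + d(90) → 125
c(95) + e(120) → 215
125 + b(134) → 259
a(195) + 215 → 410
259 + 410 → 669
Each symbol's bit-cost is frequency × depth; summing gives 1678 bits (equivalently 125 + 215 + 259 + 410 + 669).

1678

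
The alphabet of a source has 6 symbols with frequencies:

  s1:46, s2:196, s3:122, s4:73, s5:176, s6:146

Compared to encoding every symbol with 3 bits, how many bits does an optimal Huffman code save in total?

399

Fixed-length: 3 bits × 759 symbols = 2277 bits.
Huffman merges:
merge s1(46) and s4(73): 119
merge 119 and s3(122): 241
merge s6(146) and s5(176): 322
merge s2(196) and 241: 437
merge 322 and 437: 759
Huffman total = 119 + 241 + 322 + 437 + 759 = 1878 bits.
Saving = 2277 − 1878 = 399 bits.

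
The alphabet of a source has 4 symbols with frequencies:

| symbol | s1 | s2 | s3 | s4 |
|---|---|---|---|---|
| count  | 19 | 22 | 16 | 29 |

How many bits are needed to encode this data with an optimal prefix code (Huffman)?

Merge the two smallest weights repeatedly:
combine s3(16), s1(19) → 35
combine s2(22), s4(29) → 51
combine 35, 51 → 86
Each symbol's bit-cost is frequency × depth; summing gives 172 bits (equivalently 35 + 51 + 86).

172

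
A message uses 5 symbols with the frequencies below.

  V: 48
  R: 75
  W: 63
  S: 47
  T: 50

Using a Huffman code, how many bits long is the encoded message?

661

Build the Huffman tree bottom-up:
combine S(47), V(48) → 95
combine T(50), W(63) → 113
combine R(75), 95 → 170
combine 113, 170 → 283
Total encoded bits = sum of merged weights = 95 + 113 + 170 + 283 = 661.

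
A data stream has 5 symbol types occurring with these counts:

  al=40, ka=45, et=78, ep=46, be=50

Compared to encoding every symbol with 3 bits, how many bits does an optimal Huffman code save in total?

Fixed-length: 3 bits × 259 symbols = 777 bits.
Huffman merges:
al(40) + ka(45) → 85
ep(46) + be(50) → 96
et(78) + 85 → 163
96 + 163 → 259
Huffman total = 85 + 96 + 163 + 259 = 603 bits.
Saving = 777 − 603 = 174 bits.

174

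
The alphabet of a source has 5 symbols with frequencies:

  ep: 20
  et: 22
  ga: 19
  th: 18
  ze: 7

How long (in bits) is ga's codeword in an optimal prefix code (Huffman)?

2

Huffman merges, smallest pair first:
ze(7) + th(18) → 25
ga(19) + ep(20) → 39
et(22) + 25 → 47
39 + 47 → 86
The subtree containing ga is merged 2 times, so code length = 2.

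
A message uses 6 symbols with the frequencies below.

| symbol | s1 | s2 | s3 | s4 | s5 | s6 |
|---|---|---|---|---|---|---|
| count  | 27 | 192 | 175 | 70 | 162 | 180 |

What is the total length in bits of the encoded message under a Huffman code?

Build the Huffman tree bottom-up:
merge s1(27) and s4(70): 97
merge 97 and s5(162): 259
merge s3(175) and s6(180): 355
merge s2(192) and 259: 451
merge 355 and 451: 806
The encoded length is the sum of every internal node's weight: 97 + 259 + 355 + 451 + 806 = 1968 bits.

1968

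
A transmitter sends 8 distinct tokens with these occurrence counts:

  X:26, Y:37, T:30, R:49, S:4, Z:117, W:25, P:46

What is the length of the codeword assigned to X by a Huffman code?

Repeatedly merge the two smallest:
S(4) + W(25) → 29
X(26) + 29 → 55
T(30) + Y(37) → 67
P(46) + R(49) → 95
55 + 67 → 122
95 + Z(117) → 212
122 + 212 → 334
The subtree containing X is merged 3 times, so code length = 3.

3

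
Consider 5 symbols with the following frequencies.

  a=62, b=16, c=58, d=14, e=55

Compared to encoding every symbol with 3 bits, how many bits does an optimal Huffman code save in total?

175

Fixed-length: 3 bits × 205 symbols = 615 bits.
Huffman merges:
combine d(14), b(16) → 30
combine 30, e(55) → 85
combine c(58), a(62) → 120
combine 85, 120 → 205
Huffman total = 30 + 85 + 120 + 205 = 440 bits.
Saving = 615 − 440 = 175 bits.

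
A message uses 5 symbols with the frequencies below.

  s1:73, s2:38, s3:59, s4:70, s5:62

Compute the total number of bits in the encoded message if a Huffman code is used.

Merge the two smallest weights repeatedly:
combine s2(38), s3(59) → 97
combine s5(62), s4(70) → 132
combine s1(73), 97 → 170
combine 132, 170 → 302
Each symbol's bit-cost is frequency × depth; summing gives 701 bits (equivalently 97 + 132 + 170 + 302).

701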